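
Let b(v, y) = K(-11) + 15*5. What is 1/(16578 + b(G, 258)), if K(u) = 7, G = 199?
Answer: 1/16660 ≈ 6.0024e-5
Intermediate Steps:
b(v, y) = 82 (b(v, y) = 7 + 15*5 = 7 + 75 = 82)
1/(16578 + b(G, 258)) = 1/(16578 + 82) = 1/16660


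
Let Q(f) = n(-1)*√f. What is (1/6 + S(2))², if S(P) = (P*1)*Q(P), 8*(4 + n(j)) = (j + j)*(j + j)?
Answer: 3529/36 - 7*√2/3 ≈ 94.728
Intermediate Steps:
n(j) = -4 + j²/2 (n(j) = -4 + ((j + j)*(j + j))/8 = -4 + ((2*j)*(2*j))/8 = -4 + (4*j²)/8 = -4 + j²/2)
Q(f) = -7*√f/2 (Q(f) = (-4 + (½)*(-1)²)*√f = (-4 + (½)*1)*√f = (-4 + ½)*√f = -7*√f/2)
S(P) = -7*P^(3/2)/2 (S(P) = (P*1)*(-7*√P/2) = P*(-7*√P/2) = -7*P^(3/2)/2)
(1/6 + S(2))² = (1/6 - 7*√2)² = (1*(⅙) - 7*√2)² = (⅙ - 7*√2)²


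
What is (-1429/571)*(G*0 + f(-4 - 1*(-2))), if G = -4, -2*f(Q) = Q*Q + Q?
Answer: 1429/571 ≈ 2.5026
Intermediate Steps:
f(Q) = -Q/2 - Q²/2 (f(Q) = -(Q*Q + Q)/2 = -(Q² + Q)/2 = -(Q + Q²)/2 = -Q/2 - Q²/2)
(-1429/571)*(G*0 + f(-4 - 1*(-2))) = (-1429/571)*(-4*0 - (-4 - 1*(-2))*(1 + (-4 - 1*(-2)))/2) = (-1429*1/571)*(0 - (-4 + 2)*(1 + (-4 + 2))/2) = -1429*(0 - ½*(-2)*(1 - 2))/571 = -1429*(0 - ½*(-2)*(-1))/571 = -1429*(0 - 1)/571 = -1429/571*(-1) = 1429/571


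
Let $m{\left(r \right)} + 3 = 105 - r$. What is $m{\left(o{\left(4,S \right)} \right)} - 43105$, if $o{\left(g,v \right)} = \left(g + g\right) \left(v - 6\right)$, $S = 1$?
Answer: $-42963$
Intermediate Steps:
$o{\left(g,v \right)} = 2 g \left(-6 + v\right)$
$m{\left(r \right)} = 102 - r$ ($m{\left(r \right)} = -3 - \left(-105 + r\right) = 102 - r$)
$m{\left(o{\left(4,S \right)} \right)} - 43105 = \left(102 - 2 \cdot 4 \left(-6 + 1\right)\right) - 43105 = \left(102 - 2 \cdot 4 \left(-5\right)\right) - 43105 = \left(102 - -40\right) - 43105 = \left(102 + 40\right) - 43105 = 142 - 43105 = -42963$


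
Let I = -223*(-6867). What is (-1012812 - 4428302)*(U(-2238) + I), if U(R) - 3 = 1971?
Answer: -8342941712910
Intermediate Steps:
U(R) = 1974 (U(R) = 3 + 1971 = 1974)
I = 1531341
(-1012812 - 4428302)*(U(-2238) + I) = (-1012812 - 4428302)*(1974 + 1531341) = -5441114*1533315 = -8342941712910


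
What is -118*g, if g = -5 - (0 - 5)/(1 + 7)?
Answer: 2065/4 ≈ 516.25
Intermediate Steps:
g = -35/8 (g = -5 - (-5)/8 = -5 - 1*(-5/8) = -5 + 5/8 = -35/8 ≈ -4.3750)
-118*g = -118*(-35/8) = 2065/4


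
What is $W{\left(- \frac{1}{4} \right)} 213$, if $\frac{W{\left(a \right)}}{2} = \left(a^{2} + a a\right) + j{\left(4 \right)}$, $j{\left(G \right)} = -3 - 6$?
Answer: $- \frac{15123}{4} \approx -3780.8$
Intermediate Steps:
$j{\left(G \right)} = -9$ ($j{\left(G \right)} = -3 - 6 = -9$)
$W{\left(a \right)} = -18 + 4 a^{2}$ ($W{\left(a \right)} = 2 \left(\left(a^{2} + a a\right) - 9\right) = 2 \left(\left(a^{2} + a^{2}\right) - 9\right) = 2 \left(2 a^{2} - 9\right) = 2 \left(-9 + 2 a^{2}\right) = -18 + 4 a^{2}$)
$W{\left(- \frac{1}{4} \right)} 213 = \left(-18 + 4 \left(- \frac{1}{4}\right)^{2}\right) 213 = \left(-18 + 4 \cdot \frac{1}{16}\right) 213 = \left(-18 + \frac{1}{4}\right) 213 = \left(- \frac{71}{4}\right) 213 = - \frac{15123}{4}$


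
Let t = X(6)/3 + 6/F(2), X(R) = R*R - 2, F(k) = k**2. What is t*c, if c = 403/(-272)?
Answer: -31031/1632 ≈ -19.014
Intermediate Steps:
X(R) = -2 + R**2 (X(R) = R**2 - 2 = -2 + R**2)
t = 77/6 (t = (-2 + 6**2)/3 + 6/(2**2) = (-2 + 36)*(1/3) + 6/4 = 34*(1/3) + 6*(1/4) = 34/3 + 3/2 = 77/6 ≈ 12.833)
c = -403/272 (c = 403*(-1/272) = -403/272 ≈ -1.4816)
t*c = (77/6)*(-403/272) = -31031/1632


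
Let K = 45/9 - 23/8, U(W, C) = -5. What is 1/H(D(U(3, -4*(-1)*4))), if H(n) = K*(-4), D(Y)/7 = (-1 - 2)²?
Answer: -2/17 ≈ -0.11765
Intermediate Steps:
D(Y) = 63 (D(Y) = 7*(-1 - 2)² = 7*(-3)² = 7*9 = 63)
K = 17/8 (K = 45*(⅑) - 23*⅛ = 5 - 23/8 = 17/8 ≈ 2.1250)
H(n) = -17/2 (H(n) = (17/8)*(-4) = -17/2)
1/H(D(U(3, -4*(-1)*4))) = 1/(-17/2) = -2/17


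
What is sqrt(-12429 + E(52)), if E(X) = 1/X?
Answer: I*sqrt(8401991)/26 ≈ 111.49*I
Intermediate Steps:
sqrt(-12429 + E(52)) = sqrt(-12429 + 1/52) = sqrt(-646307/52) = I*sqrt(8401991)/26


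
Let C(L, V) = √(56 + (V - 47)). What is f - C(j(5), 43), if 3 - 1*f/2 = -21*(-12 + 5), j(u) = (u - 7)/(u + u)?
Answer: -288 - 2*√13 ≈ -295.21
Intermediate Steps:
j(u) = (-7 + u)/(2*u) (j(u) = (-7 + u)/((2*u)) = (-7 + u)*(1/(2*u)) = (-7 + u)/(2*u))
f = -288 (f = 6 - (-42)*(-12 + 5) = 6 - (-42)*(-7) = 6 - 2*147 = 6 - 294 = -288)
C(L, V) = √(9 + V) (C(L, V) = √(56 + (-47 + V)) = √(9 + V))
f - C(j(5), 43) = -288 - √(9 + 43) = -288 - √52 = -288 - 2*√13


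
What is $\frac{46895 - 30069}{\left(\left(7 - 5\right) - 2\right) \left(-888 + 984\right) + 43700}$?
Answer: $\frac{8413}{21850} \approx 0.38503$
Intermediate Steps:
$\frac{46895 - 30069}{\left(\left(7 - 5\right) - 2\right) \left(-888 + 984\right) + 43700} = \frac{16826}{\left(2 - 2\right) 96 + 43700} = \frac{16826}{0 \cdot 96 + 43700} = \frac{16826}{0 + 43700} = \frac{16826}{43700} = 16826 \cdot \frac{1}{43700} = \frac{8413}{21850}$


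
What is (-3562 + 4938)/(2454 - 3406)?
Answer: -172/119 ≈ -1.4454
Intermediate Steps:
(-3562 + 4938)/(2454 - 3406) = 1376/(-952) = 1376*(-1/952) = -172/119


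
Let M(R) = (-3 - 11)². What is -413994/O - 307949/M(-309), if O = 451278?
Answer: -23175291941/14741748 ≈ -1572.1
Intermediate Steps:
M(R) = 196 (M(R) = (-14)² = 196)
-413994/O - 307949/M(-309) = -413994/451278 - 307949/196 = -413994*1/451278 - 307949*1/196 = -68999/75213 - 307949/196 = -23175291941/14741748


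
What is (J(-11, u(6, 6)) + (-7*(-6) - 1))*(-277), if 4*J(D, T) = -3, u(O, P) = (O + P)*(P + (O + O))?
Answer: -44597/4 ≈ -11149.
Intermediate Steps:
u(O, P) = (O + P)*(P + 2*O)
J(D, T) = -¾ (J(D, T) = (¼)*(-3) = -¾)
(J(-11, u(6, 6)) + (-7*(-6) - 1))*(-277) = (-¾ + (-7*(-6) - 1))*(-277) = (-¾ + (42 - 1))*(-277) = (-¾ + 41)*(-277) = (161/4)*(-277) = -44597/4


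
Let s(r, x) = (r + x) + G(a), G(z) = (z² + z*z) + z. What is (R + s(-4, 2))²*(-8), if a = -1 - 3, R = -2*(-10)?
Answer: -16928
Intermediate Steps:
R = 20
a = -4
G(z) = z + 2*z² (G(z) = (z² + z²) + z = 2*z² + z = z + 2*z²)
s(r, x) = 28 + r + x (s(r, x) = (r + x) - 4*(1 + 2*(-4)) = (r + x) - 4*(1 - 8) = (r + x) - 4*(-7) = (r + x) + 28 = 28 + r + x)
(R + s(-4, 2))²*(-8) = (20 + (28 - 4 + 2))²*(-8) = (20 + 26)²*(-8) = 46²*(-8) = 2116*(-8) = -16928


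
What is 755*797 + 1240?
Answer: 602975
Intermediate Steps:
755*797 + 1240 = 601735 + 1240 = 602975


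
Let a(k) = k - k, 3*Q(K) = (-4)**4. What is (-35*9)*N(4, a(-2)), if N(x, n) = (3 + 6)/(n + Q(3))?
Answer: -8505/256 ≈ -33.223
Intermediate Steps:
Q(K) = 256/3 (Q(K) = (1/3)*(-4)**4 = (1/3)*256 = 256/3)
a(k) = 0
N(x, n) = 9/(256/3 + n) (N(x, n) = (3 + 6)/(n + 256/3) = 9/(256/3 + n))
(-35*9)*N(4, a(-2)) = (-35*9)*(27/(256 + 3*0)) = -8505/(256 + 0) = -8505/256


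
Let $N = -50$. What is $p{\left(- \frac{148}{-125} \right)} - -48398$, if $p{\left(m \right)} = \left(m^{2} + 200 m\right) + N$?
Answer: $\frac{759159404}{15625} \approx 48586.0$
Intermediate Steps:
$p{\left(m \right)} = -50 + m^{2} + 200 m$ ($p{\left(m \right)} = \left(m^{2} + 200 m\right) - 50 = -50 + m^{2} + 200 m$)
$p{\left(- \frac{148}{-125} \right)} - -48398 = \left(-50 + \left(- \frac{148}{-125}\right)^{2} + 200 \left(- \frac{148}{-125}\right)\right) - -48398 = \left(-50 + \left(\left(-148\right) \left(- \frac{1}{125}\right)\right)^{2} + 200 \left(\left(-148\right) \left(- \frac{1}{125}\right)\right)\right) + 48398 = \left(-50 + \left(\frac{148}{125}\right)^{2} + 200 \cdot \frac{148}{125}\right) + 48398 = \left(-50 + \frac{21904}{15625} + \frac{1184}{5}\right) + 48398 = \frac{2940654}{15625} + 48398 = \frac{759159404}{15625}$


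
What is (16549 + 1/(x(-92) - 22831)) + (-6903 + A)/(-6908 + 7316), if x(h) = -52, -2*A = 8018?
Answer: 19282016654/1167033 ≈ 16522.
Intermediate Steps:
A = -4009 (A = -½*8018 = -4009)
(16549 + 1/(x(-92) - 22831)) + (-6903 + A)/(-6908 + 7316) = (16549 + 1/(-52 - 22831)) + (-6903 - 4009)/(-6908 + 7316) = (16549 + 1/(-22883)) - 10912/408 = (16549 - 1/22883) - 10912*1/408 = 378690766/22883 - 1364/51 = 19282016654/1167033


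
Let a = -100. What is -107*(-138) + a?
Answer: 14666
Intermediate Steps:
-107*(-138) + a = -107*(-138) - 100 = 14766 - 100 = 14666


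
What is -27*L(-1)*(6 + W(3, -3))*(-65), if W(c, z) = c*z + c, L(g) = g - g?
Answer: 0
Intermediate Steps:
L(g) = 0
W(c, z) = c + c*z
-27*L(-1)*(6 + W(3, -3))*(-65) = -0*(6 + 3*(1 - 3))*(-65) = -0*(6 + 3*(-2))*(-65) = -0*(6 - 6)*(-65) = -0*0*(-65) = -27*0*(-65) = 0*(-65) = 0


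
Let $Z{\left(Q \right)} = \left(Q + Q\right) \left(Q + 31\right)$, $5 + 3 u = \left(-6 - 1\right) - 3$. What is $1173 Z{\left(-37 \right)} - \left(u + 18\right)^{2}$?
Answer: $520643$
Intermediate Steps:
$u = -5$ ($u = - \frac{5}{3} + \frac{\left(-6 - 1\right) - 3}{3} = - \frac{5}{3} + \frac{-7 - 3}{3} = - \frac{5}{3} + \frac{1}{3} \left(-10\right) = - \frac{5}{3} - \frac{10}{3} = -5$)
$Z{\left(Q \right)} = 2 Q \left(31 + Q\right)$
$1173 Z{\left(-37 \right)} - \left(u + 18\right)^{2} = 1173 \cdot 2 \left(-37\right) \left(31 - 37\right) - \left(-5 + 18\right)^{2} = 1173 \cdot 2 \left(-37\right) \left(-6\right) - 13^{2} = 1173 \cdot 444 - 169 = 520812 - 169 = 520643$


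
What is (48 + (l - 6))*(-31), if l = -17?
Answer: -775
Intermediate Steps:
(48 + (l - 6))*(-31) = (48 + (-17 - 6))*(-31) = (48 - 23)*(-31) = 25*(-31) = -775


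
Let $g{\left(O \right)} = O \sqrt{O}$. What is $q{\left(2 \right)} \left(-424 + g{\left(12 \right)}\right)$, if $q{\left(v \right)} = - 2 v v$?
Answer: $3392 - 192 \sqrt{3} \approx 3059.4$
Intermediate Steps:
$g{\left(O \right)} = O^{\frac{3}{2}}$
$q{\left(v \right)} = - 2 v^{2}$
$q{\left(2 \right)} \left(-424 + g{\left(12 \right)}\right) = - 2 \cdot 2^{2} \left(-424 + 12^{\frac{3}{2}}\right) = \left(-2\right) 4 \left(-424 + 24 \sqrt{3}\right) = - 8 \left(-424 + 24 \sqrt{3}\right) = 3392 - 192 \sqrt{3}$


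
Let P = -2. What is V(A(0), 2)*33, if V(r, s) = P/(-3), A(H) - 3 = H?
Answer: 22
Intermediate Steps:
A(H) = 3 + H
V(r, s) = 2/3 (V(r, s) = -2/(-3) = -2*(-1/3) = 2/3)
V(A(0), 2)*33 = (2/3)*33 = 22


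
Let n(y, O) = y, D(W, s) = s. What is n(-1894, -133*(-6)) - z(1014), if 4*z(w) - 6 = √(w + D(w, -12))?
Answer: -3791/2 - √1002/4 ≈ -1903.4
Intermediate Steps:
z(w) = 3/2 + √(-12 + w)/4 (z(w) = 3/2 + √(w - 12)/4 = 3/2 + √(-12 + w)/4)
n(-1894, -133*(-6)) - z(1014) = -1894 - (3/2 + √(-12 + 1014)/4) = -1894 - (3/2 + √1002/4) = -1894 + (-3/2 - √1002/4) = -3791/2 - √1002/4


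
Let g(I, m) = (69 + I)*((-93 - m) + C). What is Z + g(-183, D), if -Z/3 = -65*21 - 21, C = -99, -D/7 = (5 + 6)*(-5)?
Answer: 69936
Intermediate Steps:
D = 385 (D = -7*(5 + 6)*(-5) = -77*(-5) = -7*(-55) = 385)
g(I, m) = (-192 - m)*(69 + I) (g(I, m) = (69 + I)*((-93 - m) - 99) = (69 + I)*(-192 - m) = (-192 - m)*(69 + I))
Z = 4158 (Z = -3*(-65*21 - 21) = -3*(-1365 - 21) = -3*(-1386) = 4158)
Z + g(-183, D) = 4158 + (-13248 - 192*(-183) - 69*385 - 1*(-183)*385) = 4158 + (-13248 + 35136 - 26565 + 70455) = 4158 + 65778 = 69936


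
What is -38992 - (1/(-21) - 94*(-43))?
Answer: -903713/21 ≈ -43034.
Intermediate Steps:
-38992 - (1/(-21) - 94*(-43)) = -38992 - (-1/21 + 4042) = -38992 - 1*84881/21 = -38992 - 84881/21 = -903713/21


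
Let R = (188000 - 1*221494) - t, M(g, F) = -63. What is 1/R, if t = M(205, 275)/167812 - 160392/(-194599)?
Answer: -32656047388/1093808554656239 ≈ -2.9855e-5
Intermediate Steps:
t = 26903442567/32656047388 (t = -63/167812 - 160392/(-194599) = -63*1/167812 - 160392*(-1/194599) = -63/167812 + 160392/194599 = 26903442567/32656047388 ≈ 0.82384)
R = -1093808554656239/32656047388 (R = (188000 - 1*221494) - 1*26903442567/32656047388 = (188000 - 221494) - 26903442567/32656047388 = -33494 - 26903442567/32656047388 = -1093808554656239/32656047388 ≈ -33495.)
1/R = 1/(-1093808554656239/32656047388) = -32656047388/1093808554656239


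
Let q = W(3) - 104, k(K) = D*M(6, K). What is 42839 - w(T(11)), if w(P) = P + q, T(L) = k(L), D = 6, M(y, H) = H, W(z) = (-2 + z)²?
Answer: 42876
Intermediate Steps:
k(K) = 6*K
T(L) = 6*L
q = -103 (q = (-2 + 3)² - 104 = 1² - 104 = 1 - 104 = -103)
w(P) = -103 + P (w(P) = P - 103 = -103 + P)
42839 - w(T(11)) = 42839 - (-103 + 6*11) = 42839 - (-103 + 66) = 42839 - 1*(-37) = 42839 + 37 = 42876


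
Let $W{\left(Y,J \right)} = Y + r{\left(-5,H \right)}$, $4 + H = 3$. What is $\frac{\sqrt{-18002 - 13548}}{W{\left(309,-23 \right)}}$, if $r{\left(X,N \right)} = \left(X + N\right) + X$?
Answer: $\frac{5 i \sqrt{1262}}{298} \approx 0.59605 i$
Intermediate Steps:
$H = -1$ ($H = -4 + 3 = -1$)
$r{\left(X,N \right)} = N + 2 X$ ($r{\left(X,N \right)} = \left(N + X\right) + X = N + 2 X$)
$W{\left(Y,J \right)} = -11 + Y$ ($W{\left(Y,J \right)} = Y + \left(-1 + 2 \left(-5\right)\right) = Y - 11 = -11 + Y$)
$\frac{\sqrt{-18002 - 13548}}{W{\left(309,-23 \right)}} = \frac{\sqrt{-18002 - 13548}}{-11 + 309} = \frac{\sqrt{-31550}}{298} = 5 i \sqrt{1262} \cdot \frac{1}{298} = \frac{5 i \sqrt{1262}}{298}$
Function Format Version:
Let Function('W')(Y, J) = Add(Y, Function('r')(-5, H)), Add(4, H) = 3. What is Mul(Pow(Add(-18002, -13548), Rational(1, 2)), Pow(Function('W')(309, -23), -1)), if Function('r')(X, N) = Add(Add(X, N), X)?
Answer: Mul(Rational(5, 298), I, Pow(1262, Rational(1, 2))) ≈ Mul(0.59605, I)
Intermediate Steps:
H = -1 (H = Add(-4, 3) = -1)
Function('r')(X, N) = Add(N, Mul(2, X)) (Function('r')(X, N) = Add(Add(N, X), X) = Add(N, Mul(2, X)))
Function('W')(Y, J) = Add(-11, Y) (Function('W')(Y, J) = Add(Y, Add(-1, Mul(2, -5))) = Add(Y, Add(-1, -10)) = Add(Y, -11) = Add(-11, Y))
Mul(Pow(Add(-18002, -13548), Rational(1, 2)), Pow(Function('W')(309, -23), -1)) = Mul(Pow(Add(-18002, -13548), Rational(1, 2)), Pow(Add(-11, 309), -1)) = Mul(Pow(-31550, Rational(1, 2)), Pow(298, -1)) = Mul(Mul(5, I, Pow(1262, Rational(1, 2))), Rational(1, 298)) = Mul(Rational(5, 298), I, Pow(1262, Rational(1, 2)))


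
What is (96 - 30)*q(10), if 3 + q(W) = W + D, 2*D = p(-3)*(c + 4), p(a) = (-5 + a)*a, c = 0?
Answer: 3630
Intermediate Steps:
p(a) = a*(-5 + a)
D = 48 (D = ((-3*(-5 - 3))*(0 + 4))/2 = (-3*(-8)*4)/2 = (24*4)/2 = (½)*96 = 48)
q(W) = 45 + W (q(W) = -3 + (W + 48) = -3 + (48 + W) = 45 + W)
(96 - 30)*q(10) = (96 - 30)*(45 + 10) = 66*55 = 3630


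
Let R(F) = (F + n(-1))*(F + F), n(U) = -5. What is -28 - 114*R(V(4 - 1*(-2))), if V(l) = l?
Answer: -1396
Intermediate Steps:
R(F) = 2*F*(-5 + F) (R(F) = (F - 5)*(F + F) = (-5 + F)*(2*F) = 2*F*(-5 + F))
-28 - 114*R(V(4 - 1*(-2))) = -28 - 228*(4 - 1*(-2))*(-5 + (4 - 1*(-2))) = -28 - 228*(4 + 2)*(-5 + (4 + 2)) = -28 - 228*6*(-5 + 6) = -28 - 228*6 = -28 - 114*12 = -28 - 1368 = -1396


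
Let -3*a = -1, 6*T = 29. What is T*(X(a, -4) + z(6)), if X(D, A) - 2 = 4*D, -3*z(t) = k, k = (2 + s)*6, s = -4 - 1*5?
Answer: 754/9 ≈ 83.778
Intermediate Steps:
T = 29/6 (T = (⅙)*29 = 29/6 ≈ 4.8333)
s = -9 (s = -4 - 5 = -9)
a = ⅓ (a = -⅓*(-1) = ⅓ ≈ 0.33333)
k = -42 (k = (2 - 9)*6 = -7*6 = -42)
z(t) = 14 (z(t) = -⅓*(-42) = 14)
X(D, A) = 2 + 4*D
T*(X(a, -4) + z(6)) = 29*((2 + 4*(⅓)) + 14)/6 = 29*((2 + 4/3) + 14)/6 = 29*(10/3 + 14)/6 = (29/6)*(52/3) = 754/9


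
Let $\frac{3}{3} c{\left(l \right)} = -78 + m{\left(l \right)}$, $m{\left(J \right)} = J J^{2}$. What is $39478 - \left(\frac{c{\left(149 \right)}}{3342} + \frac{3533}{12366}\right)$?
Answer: $\frac{132549763012}{3443931} \approx 38488.0$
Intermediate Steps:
$m{\left(J \right)} = J^{3}$
$c{\left(l \right)} = -78 + l^{3}$
$39478 - \left(\frac{c{\left(149 \right)}}{3342} + \frac{3533}{12366}\right) = 39478 - \left(\frac{-78 + 149^{3}}{3342} + \frac{3533}{12366}\right) = 39478 - \left(\left(-78 + 3307949\right) \frac{1}{3342} + 3533 \cdot \frac{1}{12366}\right) = 39478 - \left(3307871 \cdot \frac{1}{3342} + \frac{3533}{12366}\right) = 39478 - \left(\frac{3307871}{3342} + \frac{3533}{12366}\right) = 39478 - \frac{3409745006}{3443931} = \frac{132549763012}{3443931}$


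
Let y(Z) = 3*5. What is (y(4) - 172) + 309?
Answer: 152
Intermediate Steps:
y(Z) = 15
(y(4) - 172) + 309 = (15 - 172) + 309 = -157 + 309 = 152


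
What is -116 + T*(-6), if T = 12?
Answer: -188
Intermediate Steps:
-116 + T*(-6) = -116 + 12*(-6) = -116 - 72 = -188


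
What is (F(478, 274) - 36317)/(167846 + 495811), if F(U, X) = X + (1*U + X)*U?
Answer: 323413/663657 ≈ 0.48732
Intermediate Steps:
F(U, X) = X + U*(U + X) (F(U, X) = X + (U + X)*U = X + U*(U + X))
(F(478, 274) - 36317)/(167846 + 495811) = ((274 + 478² + 478*274) - 36317)/(167846 + 495811) = ((274 + 228484 + 130972) - 36317)/663657 = (359730 - 36317)*(1/663657) = 323413*(1/663657) = 323413/663657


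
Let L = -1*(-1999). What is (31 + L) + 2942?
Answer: 4972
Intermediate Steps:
L = 1999
(31 + L) + 2942 = (31 + 1999) + 2942 = 2030 + 2942 = 4972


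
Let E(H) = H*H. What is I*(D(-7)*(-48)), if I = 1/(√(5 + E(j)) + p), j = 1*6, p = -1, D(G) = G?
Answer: 42/5 + 42*√41/5 ≈ 62.186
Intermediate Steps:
j = 6
E(H) = H²
I = 1/(-1 + √41) (I = 1/(√(5 + 6²) - 1) = 1/(√(5 + 36) - 1) = 1/(√41 - 1) = 1/(-1 + √41) ≈ 0.18508)
I*(D(-7)*(-48)) = (1/40 + √41/40)*(-7*(-48)) = (1/40 + √41/40)*336 = 42/5 + 42*√41/5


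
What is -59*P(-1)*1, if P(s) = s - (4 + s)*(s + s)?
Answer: -295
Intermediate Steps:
P(s) = s - 2*s*(4 + s) (P(s) = s - (4 + s)*2*s = s - 2*s*(4 + s))
-59*P(-1)*1 = -(-59)*(-1)*(7 + 2*(-1))*1 = -(-59)*(-1)*(7 - 2)*1 = -(-59)*(-1)*5*1 = -59*5*1 = -295*1 = -295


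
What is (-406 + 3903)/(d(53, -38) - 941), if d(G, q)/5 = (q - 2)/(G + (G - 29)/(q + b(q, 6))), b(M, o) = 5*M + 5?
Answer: -8249423/2228739 ≈ -3.7014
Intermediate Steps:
b(M, o) = 5 + 5*M
d(G, q) = 5*(-2 + q)/(G + (-29 + G)/(5 + 6*q)) (d(G, q) = 5*((q - 2)/(G + (G - 29)/(q + (5 + 5*q)))) = 5*((-2 + q)/(G + (-29 + G)/(5 + 6*q))) = 5*(-2 + q)/(G + (-29 + G)/(5 + 6*q)))
(-406 + 3903)/(d(53, -38) - 941) = (-406 + 3903)/(5*(-10 - 7*(-38) + 6*(-38)²)/(-29 + 6*53 + 6*53*(-38)) - 941) = 3497/(5*(-10 + 266 + 6*1444)/(-29 + 318 - 12084) - 941) = 3497/(5*(-10 + 266 + 8664)/(-11795) - 941) = 3497/(5*(-1/11795)*8920 - 941) = 3497/(-8920/2359 - 941) = 3497/(-2228739/2359) = 3497*(-2359/2228739) = -8249423/2228739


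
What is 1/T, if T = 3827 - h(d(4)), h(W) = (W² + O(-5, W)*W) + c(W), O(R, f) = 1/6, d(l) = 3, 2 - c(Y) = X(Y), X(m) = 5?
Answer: 2/7641 ≈ 0.00026175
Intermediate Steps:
c(Y) = -3 (c(Y) = 2 - 1*5 = 2 - 5 = -3)
O(R, f) = ⅙
h(W) = -3 + W² + W/6 (h(W) = (W² + W/6) - 3 = -3 + W² + W/6)
T = 7641/2 (T = 3827 - (-3 + 3² + (⅙)*3) = 3827 - (-3 + 9 + ½) = 3827 - 1*13/2 = 3827 - 13/2 = 7641/2 ≈ 3820.5)
1/T = 1/(7641/2) = 2/7641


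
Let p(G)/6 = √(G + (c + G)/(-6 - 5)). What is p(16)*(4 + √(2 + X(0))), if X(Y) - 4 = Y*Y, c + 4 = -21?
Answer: 6*√2035*(4 + √6)/11 ≈ 158.70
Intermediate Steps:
c = -25 (c = -4 - 21 = -25)
X(Y) = 4 + Y² (X(Y) = 4 + Y*Y = 4 + Y²)
p(G) = 6*√(25/11 + 10*G/11) (p(G) = 6*√(G + (-25 + G)/(-6 - 5)) = 6*√(G + (-25 + G)/(-11)) = 6*√(G + (-25 + G)*(-1/11)) = 6*√(G + (25/11 - G/11)) = 6*√(25/11 + 10*G/11))
p(16)*(4 + √(2 + X(0))) = (6*√(275 + 110*16)/11)*(4 + √(2 + (4 + 0²))) = (6*√(275 + 1760)/11)*(4 + √(2 + (4 + 0))) = (6*√2035/11)*(4 + √(2 + 4)) = (6*√2035/11)*(4 + √6) = 6*√2035*(4 + √6)/11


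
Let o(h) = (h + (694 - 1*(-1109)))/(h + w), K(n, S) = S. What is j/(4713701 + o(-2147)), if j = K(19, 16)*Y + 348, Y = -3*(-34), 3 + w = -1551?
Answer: 488532/1163027183 ≈ 0.00042005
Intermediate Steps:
w = -1554 (w = -3 - 1551 = -1554)
o(h) = (1803 + h)/(-1554 + h) (o(h) = (h + (694 - 1*(-1109)))/(h - 1554) = (h + (694 + 1109))/(-1554 + h) = (h + 1803)/(-1554 + h) = (1803 + h)/(-1554 + h))
Y = 102
j = 1980 (j = 16*102 + 348 = 1632 + 348 = 1980)
j/(4713701 + o(-2147)) = 1980/(4713701 + (1803 - 2147)/(-1554 - 2147)) = 1980/(4713701 - 344/(-3701)) = 1980/(4713701 - 1/3701*(-344)) = 1980/(4713701 + 344/3701) = 1980/(17445407745/3701) = 1980*(3701/17445407745) = 488532/1163027183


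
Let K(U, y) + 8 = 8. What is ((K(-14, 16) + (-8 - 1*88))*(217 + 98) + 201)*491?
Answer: -14749149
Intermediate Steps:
K(U, y) = 0 (K(U, y) = -8 + 8 = 0)
((K(-14, 16) + (-8 - 1*88))*(217 + 98) + 201)*491 = ((0 + (-8 - 1*88))*(217 + 98) + 201)*491 = ((0 + (-8 - 88))*315 + 201)*491 = ((0 - 96)*315 + 201)*491 = (-96*315 + 201)*491 = (-30240 + 201)*491 = -30039*491 = -14749149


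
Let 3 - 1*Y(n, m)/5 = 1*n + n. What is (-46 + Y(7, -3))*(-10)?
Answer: 1010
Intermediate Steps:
Y(n, m) = 15 - 10*n (Y(n, m) = 15 - 5*(1*n + n) = 15 - 5*(n + n) = 15 - 10*n)
(-46 + Y(7, -3))*(-10) = (-46 + (15 - 10*7))*(-10) = (-46 + (15 - 70))*(-10) = (-46 - 55)*(-10) = -101*(-10) = 1010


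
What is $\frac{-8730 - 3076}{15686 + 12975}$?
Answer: $- \frac{11806}{28661} \approx -0.41192$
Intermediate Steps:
$\frac{-8730 - 3076}{15686 + 12975} = - \frac{11806}{28661}$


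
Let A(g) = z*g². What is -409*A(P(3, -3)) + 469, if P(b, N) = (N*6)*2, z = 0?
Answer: 469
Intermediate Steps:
P(b, N) = 12*N (P(b, N) = (6*N)*2 = 12*N)
A(g) = 0 (A(g) = 0*g² = 0)
-409*A(P(3, -3)) + 469 = -409*0 + 469 = 0 + 469 = 469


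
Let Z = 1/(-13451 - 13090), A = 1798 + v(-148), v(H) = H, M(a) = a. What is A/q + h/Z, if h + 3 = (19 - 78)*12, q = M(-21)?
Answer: 132094007/7 ≈ 1.8871e+7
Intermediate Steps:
q = -21
A = 1650 (A = 1798 - 148 = 1650)
Z = -1/26541 (Z = 1/(-26541) = -1/26541 ≈ -3.7678e-5)
h = -711 (h = -3 + (19 - 78)*12 = -3 - 59*12 = -3 - 708 = -711)
A/q + h/Z = 1650/(-21) - 711/(-1/26541) = 1650*(-1/21) - 711*(-26541) = -550/7 + 18870651 = 132094007/7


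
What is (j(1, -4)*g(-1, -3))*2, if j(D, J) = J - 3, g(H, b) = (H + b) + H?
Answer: 70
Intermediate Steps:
g(H, b) = b + 2*H
j(D, J) = -3 + J
(j(1, -4)*g(-1, -3))*2 = ((-3 - 4)*(-3 + 2*(-1)))*2 = -7*(-3 - 2)*2 = -7*(-5)*2 = 35*2 = 70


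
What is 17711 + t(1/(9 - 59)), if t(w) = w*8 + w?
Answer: 885541/50 ≈ 17711.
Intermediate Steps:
t(w) = 9*w (t(w) = 8*w + w = 9*w)
17711 + t(1/(9 - 59)) = 17711 + 9/(9 - 59) = 17711 + 9/(-50) = 17711 + 9*(-1/50) = 17711 - 9/50 = 885541/50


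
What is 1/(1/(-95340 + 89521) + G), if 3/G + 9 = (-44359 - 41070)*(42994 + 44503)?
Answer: -43495751930818/7474798679 ≈ -5819.0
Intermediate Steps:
G = -3/7474781222 (G = 3/(-9 + (-44359 - 41070)*(42994 + 44503)) = 3/(-9 - 85429*87497) = 3/(-9 - 7474781213) = 3/(-7474781222) = 3*(-1/7474781222) = -3/7474781222 ≈ -4.0135e-10)
1/(1/(-95340 + 89521) + G) = 1/(1/(-95340 + 89521) - 3/7474781222) = 1/(1/(-5819) - 3/7474781222) = 1/(-1/5819 - 3/7474781222) = 1/(-7474798679/43495751930818) = -43495751930818/7474798679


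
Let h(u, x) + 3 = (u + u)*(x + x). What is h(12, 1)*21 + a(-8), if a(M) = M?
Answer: 937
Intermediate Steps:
h(u, x) = -3 + 4*u*x (h(u, x) = -3 + (u + u)*(x + x) = -3 + (2*u)*(2*x) = -3 + 4*u*x)
h(12, 1)*21 + a(-8) = (-3 + 4*12*1)*21 - 8 = (-3 + 48)*21 - 8 = 45*21 - 8 = 945 - 8 = 937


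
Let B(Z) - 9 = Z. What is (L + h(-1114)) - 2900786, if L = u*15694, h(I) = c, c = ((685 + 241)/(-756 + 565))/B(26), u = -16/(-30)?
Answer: -58007402984/20055 ≈ -2.8924e+6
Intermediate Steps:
B(Z) = 9 + Z
u = 8/15 (u = -16*(-1/30) = 8/15 ≈ 0.53333)
c = -926/6685 (c = ((685 + 241)/(-756 + 565))/(9 + 26) = (926/(-191))/35 = (926*(-1/191))*(1/35) = -926/191*1/35 = -926/6685 ≈ -0.13852)
h(I) = -926/6685
L = 125552/15 (L = (8/15)*15694 = 125552/15 ≈ 8370.1)
(L + h(-1114)) - 2900786 = (125552/15 - 926/6685) - 2900786 = 167860246/20055 - 2900786 = -58007402984/20055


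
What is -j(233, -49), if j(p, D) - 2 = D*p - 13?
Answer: 11428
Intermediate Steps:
j(p, D) = -11 + D*p (j(p, D) = 2 + (D*p - 13) = 2 + (-13 + D*p) = -11 + D*p)
-j(233, -49) = -(-11 - 49*233) = -(-11 - 11417) = -1*(-11428) = 11428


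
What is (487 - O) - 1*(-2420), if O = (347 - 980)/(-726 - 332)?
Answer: 3074973/1058 ≈ 2906.4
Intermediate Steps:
O = 633/1058 (O = -633/(-1058) = -633*(-1/1058) = 633/1058 ≈ 0.59830)
(487 - O) - 1*(-2420) = (487 - 1*633/1058) - 1*(-2420) = (487 - 633/1058) + 2420 = 514613/1058 + 2420 = 3074973/1058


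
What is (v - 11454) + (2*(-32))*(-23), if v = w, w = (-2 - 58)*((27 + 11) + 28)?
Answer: -13942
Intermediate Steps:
w = -3960 (w = -60*(38 + 28) = -60*66 = -3960)
v = -3960
(v - 11454) + (2*(-32))*(-23) = (-3960 - 11454) + (2*(-32))*(-23) = -15414 - 64*(-23) = -15414 + 1472 = -13942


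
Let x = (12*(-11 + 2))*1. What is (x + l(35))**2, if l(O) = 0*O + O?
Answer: 5329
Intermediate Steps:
l(O) = O (l(O) = 0 + O = O)
x = -108 (x = (12*(-9))*1 = -108*1 = -108)
(x + l(35))**2 = (-108 + 35)**2 = (-73)**2 = 5329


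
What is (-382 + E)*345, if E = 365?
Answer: -5865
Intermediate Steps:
(-382 + E)*345 = (-382 + 365)*345 = -17*345 = -5865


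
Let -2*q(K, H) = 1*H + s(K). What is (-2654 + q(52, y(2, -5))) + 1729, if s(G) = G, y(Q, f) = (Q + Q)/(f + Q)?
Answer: -2851/3 ≈ -950.33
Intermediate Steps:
y(Q, f) = 2*Q/(Q + f) (y(Q, f) = (2*Q)/(Q + f) = 2*Q/(Q + f))
q(K, H) = -H/2 - K/2 (q(K, H) = -(1*H + K)/2 = -(H + K)/2 = -H/2 - K/2)
(-2654 + q(52, y(2, -5))) + 1729 = (-2654 + (-2/(2 - 5) - ½*52)) + 1729 = (-2654 + (-2/(-3) - 26)) + 1729 = (-2654 + (-2*(-1)/3 - 26)) + 1729 = (-2654 + (-½*(-4/3) - 26)) + 1729 = (-2654 + (⅔ - 26)) + 1729 = (-2654 - 76/3) + 1729 = -8038/3 + 1729 = -2851/3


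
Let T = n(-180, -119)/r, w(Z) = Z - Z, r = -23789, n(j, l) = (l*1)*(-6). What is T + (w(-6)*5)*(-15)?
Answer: -714/23789 ≈ -0.030014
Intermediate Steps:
n(j, l) = -6*l (n(j, l) = l*(-6) = -6*l)
w(Z) = 0
T = -714/23789 (T = -6*(-119)/(-23789) = 714*(-1/23789) = -714/23789 ≈ -0.030014)
T + (w(-6)*5)*(-15) = -714/23789 + (0*5)*(-15) = -714/23789 + 0*(-15) = -714/23789 + 0 = -714/23789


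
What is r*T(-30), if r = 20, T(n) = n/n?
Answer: 20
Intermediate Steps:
T(n) = 1
r*T(-30) = 20*1 = 20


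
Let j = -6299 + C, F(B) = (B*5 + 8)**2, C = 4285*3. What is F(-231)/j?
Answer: 1315609/6556 ≈ 200.67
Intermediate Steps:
C = 12855
F(B) = (8 + 5*B)**2 (F(B) = (5*B + 8)**2 = (8 + 5*B)**2)
j = 6556 (j = -6299 + 12855 = 6556)
F(-231)/j = (8 + 5*(-231))**2/6556 = (8 - 1155)**2*(1/6556) = (-1147)**2*(1/6556) = 1315609*(1/6556) = 1315609/6556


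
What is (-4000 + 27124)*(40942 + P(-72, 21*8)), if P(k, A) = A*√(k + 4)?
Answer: 946742808 + 7769664*I*√17 ≈ 9.4674e+8 + 3.2035e+7*I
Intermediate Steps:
P(k, A) = A*√(4 + k)
(-4000 + 27124)*(40942 + P(-72, 21*8)) = (-4000 + 27124)*(40942 + (21*8)*√(4 - 72)) = 23124*(40942 + 168*√(-68)) = 23124*(40942 + 168*(2*I*√17)) = 23124*(40942 + 336*I*√17) = 946742808 + 7769664*I*√17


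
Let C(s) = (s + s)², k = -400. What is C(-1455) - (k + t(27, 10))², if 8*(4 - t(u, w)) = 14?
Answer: 132958319/16 ≈ 8.3099e+6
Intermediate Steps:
C(s) = 4*s² (C(s) = (2*s)² = 4*s²)
t(u, w) = 9/4 (t(u, w) = 4 - ⅛*14 = 4 - 7/4 = 9/4)
C(-1455) - (k + t(27, 10))² = 4*(-1455)² - (-400 + 9/4)² = 4*2117025 - (-1591/4)² = 8468100 - 1*2531281/16 = 8468100 - 2531281/16 = 132958319/16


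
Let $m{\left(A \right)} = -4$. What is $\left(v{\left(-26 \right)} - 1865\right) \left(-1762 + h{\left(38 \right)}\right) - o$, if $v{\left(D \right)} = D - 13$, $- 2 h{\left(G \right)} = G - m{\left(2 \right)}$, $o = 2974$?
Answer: $3391858$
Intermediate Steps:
$h{\left(G \right)} = -2 - \frac{G}{2}$ ($h{\left(G \right)} = - \frac{G - -4}{2} = - \frac{G + 4}{2} = - \frac{4 + G}{2} = -2 - \frac{G}{2}$)
$v{\left(D \right)} = -13 + D$
$\left(v{\left(-26 \right)} - 1865\right) \left(-1762 + h{\left(38 \right)}\right) - o = \left(\left(-13 - 26\right) - 1865\right) \left(-1762 - 21\right) - 2974 = \left(-39 - 1865\right) \left(-1762 - 21\right) - 2974 = - 1904 \left(-1762 - 21\right) - 2974 = \left(-1904\right) \left(-1783\right) - 2974 = 3394832 - 2974 = 3391858$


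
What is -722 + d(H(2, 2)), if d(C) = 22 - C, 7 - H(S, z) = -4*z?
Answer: -715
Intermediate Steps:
H(S, z) = 7 + 4*z (H(S, z) = 7 - (-4)*z = 7 + 4*z)
-722 + d(H(2, 2)) = -722 + (22 - (7 + 4*2)) = -722 + (22 - (7 + 8)) = -722 + (22 - 1*15) = -722 + (22 - 15) = -722 + 7 = -715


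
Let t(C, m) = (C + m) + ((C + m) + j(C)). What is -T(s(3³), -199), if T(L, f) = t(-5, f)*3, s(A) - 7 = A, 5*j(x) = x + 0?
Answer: 1227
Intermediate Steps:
j(x) = x/5 (j(x) = (x + 0)/5 = x/5)
s(A) = 7 + A
t(C, m) = 2*m + 11*C/5 (t(C, m) = (C + m) + ((C + m) + C/5) = (C + m) + (m + 6*C/5) = 2*m + 11*C/5)
T(L, f) = -33 + 6*f (T(L, f) = (2*f + (11/5)*(-5))*3 = (2*f - 11)*3 = (-11 + 2*f)*3 = -33 + 6*f)
-T(s(3³), -199) = -(-33 + 6*(-199)) = -(-33 - 1194) = -1*(-1227) = 1227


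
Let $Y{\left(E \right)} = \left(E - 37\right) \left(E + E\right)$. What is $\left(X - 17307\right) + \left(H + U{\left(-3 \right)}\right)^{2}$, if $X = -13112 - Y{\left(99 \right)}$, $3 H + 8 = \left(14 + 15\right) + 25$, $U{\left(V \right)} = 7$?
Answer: $- \frac{379766}{9} \approx -42196.0$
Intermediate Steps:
$Y{\left(E \right)} = 2 E \left(-37 + E\right)$ ($Y{\left(E \right)} = \left(-37 + E\right) 2 E = 2 E \left(-37 + E\right)$)
$H = \frac{46}{3}$ ($H = - \frac{8}{3} + \frac{\left(14 + 15\right) + 25}{3} = - \frac{8}{3} + \frac{29 + 25}{3} = - \frac{8}{3} + \frac{1}{3} \cdot 54 = - \frac{8}{3} + 18 = \frac{46}{3} \approx 15.333$)
$X = -25388$ ($X = -13112 - 2 \cdot 99 \left(-37 + 99\right) = -13112 - 2 \cdot 99 \cdot 62 = -13112 - 12276 = -25388$)
$\left(X - 17307\right) + \left(H + U{\left(-3 \right)}\right)^{2} = \left(-25388 - 17307\right) + \left(\frac{46}{3} + 7\right)^{2} = -42695 + \left(\frac{67}{3}\right)^{2} = -42695 + \frac{4489}{9} = - \frac{379766}{9}$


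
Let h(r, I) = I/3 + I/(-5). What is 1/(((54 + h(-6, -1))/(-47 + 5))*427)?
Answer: -45/24644 ≈ -0.0018260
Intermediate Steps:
h(r, I) = 2*I/15 (h(r, I) = I*(1/3) + I*(-1/5) = I/3 - I/5 = 2*I/15)
1/(((54 + h(-6, -1))/(-47 + 5))*427) = 1/(((54 + (2/15)*(-1))/(-47 + 5))*427) = 1/(((54 - 2/15)/(-42))*427) = 1/(((808/15)*(-1/42))*427) = 1/(-404/315*427) = 1/(-24644/45) = -45/24644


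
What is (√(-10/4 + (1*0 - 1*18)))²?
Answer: -41/2 ≈ -20.500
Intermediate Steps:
(√(-10/4 + (1*0 - 1*18)))² = (√(-10*¼ + (0 - 18)))² = (√(-5/2 - 18))² = (√(-41/2))² = (I*√82/2)² = -41/2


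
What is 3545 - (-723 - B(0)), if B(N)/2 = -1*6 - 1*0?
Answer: 4256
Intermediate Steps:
B(N) = -12 (B(N) = 2*(-1*6 - 1*0) = 2*(-6 + 0) = 2*(-6) = -12)
3545 - (-723 - B(0)) = 3545 - (-723 - 1*(-12)) = 3545 - (-723 + 12) = 3545 - 1*(-711) = 3545 + 711 = 4256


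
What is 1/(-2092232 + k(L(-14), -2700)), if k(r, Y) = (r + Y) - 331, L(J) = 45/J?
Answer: -14/29333727 ≈ -4.7727e-7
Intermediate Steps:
k(r, Y) = -331 + Y + r (k(r, Y) = (Y + r) - 331 = -331 + Y + r)
1/(-2092232 + k(L(-14), -2700)) = 1/(-2092232 + (-331 - 2700 + 45/(-14))) = 1/(-2092232 + (-331 - 2700 + 45*(-1/14))) = 1/(-2092232 + (-331 - 2700 - 45/14)) = 1/(-2092232 - 42479/14) = 1/(-29333727/14) = -14/29333727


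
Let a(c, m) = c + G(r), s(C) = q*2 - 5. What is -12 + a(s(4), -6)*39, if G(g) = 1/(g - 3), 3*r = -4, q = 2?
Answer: -60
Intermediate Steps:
r = -4/3 (r = (⅓)*(-4) = -4/3 ≈ -1.3333)
s(C) = -1 (s(C) = 2*2 - 5 = 4 - 5 = -1)
G(g) = 1/(-3 + g)
a(c, m) = -3/13 + c (a(c, m) = c + 1/(-3 - 4/3) = c + 1/(-13/3) = c - 3/13 = -3/13 + c)
-12 + a(s(4), -6)*39 = -12 + (-3/13 - 1)*39 = -12 - 16/13*39 = -12 - 48 = -60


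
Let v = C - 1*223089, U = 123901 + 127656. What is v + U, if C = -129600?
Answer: -101132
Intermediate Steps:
U = 251557
v = -352689 (v = -129600 - 1*223089 = -129600 - 223089 = -352689)
v + U = -352689 + 251557 = -101132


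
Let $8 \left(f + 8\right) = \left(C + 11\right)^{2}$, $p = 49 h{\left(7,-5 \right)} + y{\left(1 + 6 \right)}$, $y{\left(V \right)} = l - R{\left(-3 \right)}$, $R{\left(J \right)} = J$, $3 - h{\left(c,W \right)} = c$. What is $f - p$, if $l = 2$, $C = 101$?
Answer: $1751$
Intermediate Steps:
$h{\left(c,W \right)} = 3 - c$
$y{\left(V \right)} = 5$ ($y{\left(V \right)} = 2 - -3 = 2 + 3 = 5$)
$p = -191$ ($p = 49 \left(3 - 7\right) + 5 = 49 \left(-4\right) + 5 = -196 + 5 = -191$)
$f = 1560$ ($f = -8 + \frac{\left(101 + 11\right)^{2}}{8} = -8 + \frac{112^{2}}{8} = -8 + \frac{1}{8} \cdot 12544 = -8 + 1568 = 1560$)
$f - p = 1560 - -191 = 1560 + 191 = 1751$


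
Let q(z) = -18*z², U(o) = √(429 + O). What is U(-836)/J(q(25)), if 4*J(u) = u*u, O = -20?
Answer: √409/31640625 ≈ 6.3917e-7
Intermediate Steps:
U(o) = √409 (U(o) = √(429 - 20) = √409)
J(u) = u²/4 (J(u) = (u*u)/4 = u²/4)
U(-836)/J(q(25)) = √409/(((-18*25²)²/4)) = √409/(((-18*625)²/4)) = √409/(((¼)*(-11250)²)) = √409/(((¼)*126562500)) = √409/31640625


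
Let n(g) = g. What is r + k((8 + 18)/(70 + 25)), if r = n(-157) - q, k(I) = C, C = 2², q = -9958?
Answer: 9805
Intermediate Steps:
C = 4
k(I) = 4
r = 9801 (r = -157 - 1*(-9958) = -157 + 9958 = 9801)
r + k((8 + 18)/(70 + 25)) = 9801 + 4 = 9805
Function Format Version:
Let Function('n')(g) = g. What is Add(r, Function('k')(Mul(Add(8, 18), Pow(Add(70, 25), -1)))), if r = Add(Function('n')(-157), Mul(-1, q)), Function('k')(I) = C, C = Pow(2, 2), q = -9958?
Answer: 9805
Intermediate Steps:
C = 4
Function('k')(I) = 4
r = 9801 (r = Add(-157, Mul(-1, -9958)) = Add(-157, 9958) = 9801)
Add(r, Function('k')(Mul(Add(8, 18), Pow(Add(70, 25), -1)))) = Add(9801, 4) = 9805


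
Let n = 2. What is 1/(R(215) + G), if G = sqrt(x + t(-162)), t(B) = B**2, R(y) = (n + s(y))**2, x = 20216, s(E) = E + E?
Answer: 46656/8707117729 - sqrt(11615)/17414235458 ≈ 5.3522e-6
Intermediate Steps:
s(E) = 2*E
R(y) = (2 + 2*y)**2
G = 2*sqrt(11615) (G = sqrt(20216 + (-162)**2) = sqrt(20216 + 26244) = sqrt(46460) = 2*sqrt(11615) ≈ 215.55)
1/(R(215) + G) = 1/(4*(1 + 215)**2 + 2*sqrt(11615)) = 1/(4*216**2 + 2*sqrt(11615)) = 1/(4*46656 + 2*sqrt(11615)) = 1/(186624 + 2*sqrt(11615))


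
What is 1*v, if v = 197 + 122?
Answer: 319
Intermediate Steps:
v = 319
1*v = 1*319 = 319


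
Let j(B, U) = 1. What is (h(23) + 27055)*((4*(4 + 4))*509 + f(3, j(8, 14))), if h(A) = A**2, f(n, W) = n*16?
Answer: 450612224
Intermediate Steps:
f(n, W) = 16*n
(h(23) + 27055)*((4*(4 + 4))*509 + f(3, j(8, 14))) = (23**2 + 27055)*((4*(4 + 4))*509 + 16*3) = (529 + 27055)*((4*8)*509 + 48) = 27584*(32*509 + 48) = 27584*(16288 + 48) = 27584*16336 = 450612224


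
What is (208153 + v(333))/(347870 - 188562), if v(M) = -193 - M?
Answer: 207627/159308 ≈ 1.3033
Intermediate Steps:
(208153 + v(333))/(347870 - 188562) = (208153 + (-193 - 1*333))/(347870 - 188562) = (208153 + (-193 - 333))/159308 = (208153 - 526)*(1/159308) = 207627*(1/159308) = 207627/159308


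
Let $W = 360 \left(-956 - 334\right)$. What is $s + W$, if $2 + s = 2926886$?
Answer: $2462484$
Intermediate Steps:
$W = -464400$ ($W = 360 \left(-1290\right) = -464400$)
$s = 2926884$ ($s = -2 + 2926886 = 2926884$)
$s + W = 2926884 - 464400 = 2462484$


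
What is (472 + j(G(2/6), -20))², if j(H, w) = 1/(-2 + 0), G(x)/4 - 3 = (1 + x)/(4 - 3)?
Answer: 889249/4 ≈ 2.2231e+5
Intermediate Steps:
G(x) = 16 + 4*x (G(x) = 12 + 4*((1 + x)/(4 - 3)) = 12 + 4*((1 + x)/1) = 12 + 4*((1 + x)*1) = 12 + 4*(1 + x) = 12 + (4 + 4*x) = 16 + 4*x)
j(H, w) = -½ (j(H, w) = 1/(-2) = -½)
(472 + j(G(2/6), -20))² = (472 - ½)² = (943/2)² = 889249/4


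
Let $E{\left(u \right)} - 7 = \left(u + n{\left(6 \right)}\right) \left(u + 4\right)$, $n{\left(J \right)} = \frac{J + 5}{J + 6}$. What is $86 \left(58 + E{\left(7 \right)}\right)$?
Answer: $\frac{78475}{6} \approx 13079.0$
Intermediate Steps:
$n{\left(J \right)} = \frac{5 + J}{6 + J}$
$E{\left(u \right)} = 7 + \left(4 + u\right) \left(\frac{11}{12} + u\right)$ ($E{\left(u \right)} = 7 + \left(u + \frac{5 + 6}{6 + 6}\right) \left(u + 4\right) = 7 + \left(u + \frac{1}{12} \cdot 11\right) \left(4 + u\right) = 7 + \left(u + \frac{11}{12}\right) \left(4 + u\right) = 7 + \left(\frac{11}{12} + u\right) \left(4 + u\right) = 7 + \left(4 + u\right) \left(\frac{11}{12} + u\right)$)
$86 \left(58 + E{\left(7 \right)}\right) = 86 \left(58 + \left(\frac{32}{3} + 7^{2} + \frac{59}{12} \cdot 7\right)\right) = 86 \left(58 + \left(\frac{32}{3} + 49 + \frac{413}{12}\right)\right) = 86 \left(58 + \frac{1129}{12}\right) = 86 \cdot \frac{1825}{12} = \frac{78475}{6}$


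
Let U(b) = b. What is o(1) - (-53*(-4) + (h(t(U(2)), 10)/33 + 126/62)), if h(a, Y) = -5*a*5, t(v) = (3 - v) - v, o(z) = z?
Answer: -218707/1023 ≈ -213.79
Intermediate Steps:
t(v) = 3 - 2*v
h(a, Y) = -25*a
o(1) - (-53*(-4) + (h(t(U(2)), 10)/33 + 126/62)) = 1 - (-53*(-4) + (-25*(3 - 2*2)/33 + 126/62)) = 1 - (212 + (-25*(3 - 4)*(1/33) + 126*(1/62))) = 1 - (212 + (-25*(-1)*(1/33) + 63/31)) = 1 - (212 + (25*(1/33) + 63/31)) = 1 - (212 + (25/33 + 63/31)) = 1 - (212 + 2854/1023) = 1 - 1*219730/1023 = 1 - 219730/1023 = -218707/1023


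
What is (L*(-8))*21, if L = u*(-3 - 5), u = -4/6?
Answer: -896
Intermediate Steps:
u = -⅔ (u = -4*⅙ = -⅔ ≈ -0.66667)
L = 16/3 (L = -2*(-3 - 5)/3 = -⅔*(-8) = 16/3 ≈ 5.3333)
(L*(-8))*21 = ((16/3)*(-8))*21 = -128/3*21 = -896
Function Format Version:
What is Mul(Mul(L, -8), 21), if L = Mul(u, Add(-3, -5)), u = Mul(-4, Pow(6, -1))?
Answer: -896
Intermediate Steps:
u = Rational(-2, 3) (u = Mul(-4, Rational(1, 6)) = Rational(-2, 3) ≈ -0.66667)
L = Rational(16, 3) (L = Mul(Rational(-2, 3), Add(-3, -5)) = Mul(Rational(-2, 3), -8) = Rational(16, 3) ≈ 5.3333)
Mul(Mul(L, -8), 21) = Mul(Mul(Rational(16, 3), -8), 21) = Mul(Rational(-128, 3), 21) = -896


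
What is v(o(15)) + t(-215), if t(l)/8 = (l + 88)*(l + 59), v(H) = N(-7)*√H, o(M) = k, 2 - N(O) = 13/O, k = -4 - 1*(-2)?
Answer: 158496 + 27*I*√2/7 ≈ 1.585e+5 + 5.4548*I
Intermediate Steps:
k = -2 (k = -4 + 2 = -2)
N(O) = 2 - 13/O
o(M) = -2
v(H) = 27*√H/7 (v(H) = (2 - 13/(-7))*√H = (2 - 13*(-⅐))*√H = (2 + 13/7)*√H = 27*√H/7)
t(l) = 8*(59 + l)*(88 + l) (t(l) = 8*((l + 88)*(l + 59)) = 8*((88 + l)*(59 + l)) = 8*((59 + l)*(88 + l)) = 8*(59 + l)*(88 + l))
v(o(15)) + t(-215) = 27*√(-2)/7 + (41536 + 8*(-215)² + 1176*(-215)) = 27*(I*√2)/7 + (41536 + 8*46225 - 252840) = 27*I*√2/7 + (41536 + 369800 - 252840) = 27*I*√2/7 + 158496 = 158496 + 27*I*√2/7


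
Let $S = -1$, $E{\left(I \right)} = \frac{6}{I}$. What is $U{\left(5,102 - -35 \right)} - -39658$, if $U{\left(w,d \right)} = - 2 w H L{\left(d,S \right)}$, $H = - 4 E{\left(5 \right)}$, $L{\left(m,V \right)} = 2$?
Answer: $39754$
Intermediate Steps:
$H = - \frac{24}{5}$ ($H = - 4 \cdot \frac{6}{5} = - 4 \cdot 6 \cdot \frac{1}{5} = \left(-4\right) \frac{6}{5} = - \frac{24}{5} \approx -4.8$)
$U{\left(w,d \right)} = \frac{96 w}{5}$ ($U{\left(w,d \right)} = - 2 w \left(- \frac{24}{5}\right) 2 = \frac{48 w}{5} \cdot 2 = \frac{96 w}{5}$)
$U{\left(5,102 - -35 \right)} - -39658 = \frac{96}{5} \cdot 5 - -39658 = 96 + 39658 = 39754$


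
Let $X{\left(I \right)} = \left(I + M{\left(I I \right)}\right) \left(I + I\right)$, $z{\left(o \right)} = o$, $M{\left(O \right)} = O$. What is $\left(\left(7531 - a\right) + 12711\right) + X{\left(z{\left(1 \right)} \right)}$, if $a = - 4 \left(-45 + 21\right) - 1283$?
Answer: $21433$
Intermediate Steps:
$X{\left(I \right)} = 2 I \left(I + I^{2}\right)$ ($X{\left(I \right)} = \left(I + I I\right) \left(I + I\right) = \left(I + I^{2}\right) 2 I = 2 I \left(I + I^{2}\right)$)
$a = -1187$ ($a = \left(-4\right) \left(-24\right) - 1283 = 96 - 1283 = -1187$)
$\left(\left(7531 - a\right) + 12711\right) + X{\left(z{\left(1 \right)} \right)} = \left(\left(7531 - -1187\right) + 12711\right) + 2 \cdot 1^{2} \left(1 + 1\right) = \left(\left(7531 + 1187\right) + 12711\right) + 2 \cdot 1 \cdot 2 = \left(8718 + 12711\right) + 4 = 21429 + 4 = 21433$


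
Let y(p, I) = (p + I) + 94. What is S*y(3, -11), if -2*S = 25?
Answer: -1075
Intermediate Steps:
y(p, I) = 94 + I + p (y(p, I) = (I + p) + 94 = 94 + I + p)
S = -25/2 (S = -1/2*25 = -25/2 ≈ -12.500)
S*y(3, -11) = -25*(94 - 11 + 3)/2 = -25/2*86 = -1075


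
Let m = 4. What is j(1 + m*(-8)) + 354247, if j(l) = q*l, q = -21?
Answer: 354898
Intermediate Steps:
j(l) = -21*l
j(1 + m*(-8)) + 354247 = -21*(1 + 4*(-8)) + 354247 = -21*(1 - 32) + 354247 = -21*(-31) + 354247 = 651 + 354247 = 354898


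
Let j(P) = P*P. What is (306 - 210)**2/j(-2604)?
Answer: 64/47089 ≈ 0.0013591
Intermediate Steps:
j(P) = P**2
(306 - 210)**2/j(-2604) = (306 - 210)**2/((-2604)**2) = 96**2/6780816 = 9216*(1/6780816) = 64/47089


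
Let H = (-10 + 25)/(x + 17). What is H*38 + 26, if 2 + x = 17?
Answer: 701/16 ≈ 43.813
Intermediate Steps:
x = 15 (x = -2 + 17 = 15)
H = 15/32 (H = (-10 + 25)/(15 + 17) = 15/32 ≈ 0.46875)
H*38 + 26 = (15/32)*38 + 26 = 285/16 + 26 = 701/16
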